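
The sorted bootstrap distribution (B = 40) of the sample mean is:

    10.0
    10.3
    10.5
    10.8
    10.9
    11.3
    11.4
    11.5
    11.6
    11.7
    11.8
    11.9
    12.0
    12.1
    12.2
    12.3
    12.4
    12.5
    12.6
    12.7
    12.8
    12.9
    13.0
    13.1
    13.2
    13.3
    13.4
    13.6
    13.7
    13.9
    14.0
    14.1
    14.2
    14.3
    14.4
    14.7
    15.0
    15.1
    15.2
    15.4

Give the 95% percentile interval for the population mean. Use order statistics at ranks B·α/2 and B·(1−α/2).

α = 0.05; lower rank = 40 × 0.025 = 1; upper rank = 40 × 0.975 = 39.
The 1st smallest replicate is 10.0; the 39th is 15.2.

(10.0, 15.2)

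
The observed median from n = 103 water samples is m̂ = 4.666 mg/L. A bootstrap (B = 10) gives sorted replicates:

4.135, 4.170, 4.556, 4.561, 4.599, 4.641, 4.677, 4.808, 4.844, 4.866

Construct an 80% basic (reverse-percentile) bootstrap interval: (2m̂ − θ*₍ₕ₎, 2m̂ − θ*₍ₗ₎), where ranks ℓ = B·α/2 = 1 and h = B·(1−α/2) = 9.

Percentile endpoints at ranks 1 and 9: θ*₍1₎ = 4.135, θ*₍9₎ = 4.844.
Basic interval reflects these around m̂:
  lower = 2 × 4.666 − 4.844 = 4.488
  upper = 2 × 4.666 − 4.135 = 5.197

(4.488, 5.197)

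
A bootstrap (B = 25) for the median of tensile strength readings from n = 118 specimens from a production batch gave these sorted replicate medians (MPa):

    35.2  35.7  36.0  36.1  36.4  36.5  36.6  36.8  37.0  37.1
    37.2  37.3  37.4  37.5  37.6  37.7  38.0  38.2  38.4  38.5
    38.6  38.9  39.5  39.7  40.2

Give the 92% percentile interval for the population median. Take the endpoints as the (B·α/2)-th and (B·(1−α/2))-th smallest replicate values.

(35.2, 39.7)

α = 0.08; lower rank = 25 × 0.040 = 1; upper rank = 25 × 0.960 = 24.
The 1st smallest replicate is 35.2; the 24th is 39.7.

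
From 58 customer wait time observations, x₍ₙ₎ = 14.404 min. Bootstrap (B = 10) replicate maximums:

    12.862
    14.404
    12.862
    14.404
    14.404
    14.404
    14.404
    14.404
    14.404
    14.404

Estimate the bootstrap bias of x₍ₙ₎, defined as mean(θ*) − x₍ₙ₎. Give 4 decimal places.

mean(θ*) = (12.862 + 14.404 + 12.862 + 14.404 + 14.404 + 14.404 + 14.404 + 14.404 + 14.404 + 14.404) / 10 = 14.09560
bias = 14.09560 − 14.404

bias = −0.3084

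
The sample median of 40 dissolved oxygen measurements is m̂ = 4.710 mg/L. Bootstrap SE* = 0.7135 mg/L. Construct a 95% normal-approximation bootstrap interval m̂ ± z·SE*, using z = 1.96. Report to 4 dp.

(3.3115, 6.1085)

Margin = 1.96 × 0.7135 = 1.39846
Interval: 4.710 ± 1.39846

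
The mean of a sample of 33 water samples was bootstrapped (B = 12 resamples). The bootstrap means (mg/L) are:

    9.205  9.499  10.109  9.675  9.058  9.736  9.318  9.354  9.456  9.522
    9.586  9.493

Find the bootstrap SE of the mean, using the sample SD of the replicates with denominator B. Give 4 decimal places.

Bootstrap SE is the standard deviation of the 12 replicate means.
Mean of replicates: (9.205 + 9.499 + 10.109 + 9.675 + 9.058 + 9.736 + 9.318 + 9.354 + 9.456 + 9.522 + 9.586 + 9.493) / 12 = 114.01100 / 12 = 9.50092
Sum of squared deviations: (−0.29592)² + (−0.00192)² + (+0.60808)² + (+0.17408)² + (−0.44292)² + (+0.23508)² + (−0.18292)² + (−0.14692)² + (−0.04492)² + (+0.02108)² + (+0.08508)² + (−0.00792)² = 0.80389
Variance = 0.80389 / 12 = 0.06699
SE* = √0.06699

SE* = 0.2588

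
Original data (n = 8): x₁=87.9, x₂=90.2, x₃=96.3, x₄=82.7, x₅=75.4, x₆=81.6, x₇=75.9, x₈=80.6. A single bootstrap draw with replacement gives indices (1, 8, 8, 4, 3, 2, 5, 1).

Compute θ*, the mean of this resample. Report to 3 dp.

θ* = 85.200

Resample values: 87.9, 80.6, 80.6, 82.7, 96.3, 90.2, 75.4, 87.9.
Mean = (87.9 + 80.6 + 80.6 + 82.7 + 96.3 + 90.2 + 75.4 + 87.9) / 8 = 681.60 / 8 = 85.200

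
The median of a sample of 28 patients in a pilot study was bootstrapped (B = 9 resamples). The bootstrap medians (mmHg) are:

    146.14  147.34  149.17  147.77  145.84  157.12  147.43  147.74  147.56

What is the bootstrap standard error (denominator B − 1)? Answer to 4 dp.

Bootstrap SE is the standard deviation of the 9 replicate medians.
Mean of replicates: (146.14 + 147.34 + 149.17 + 147.77 + 145.84 + 157.12 + 147.43 + 147.74 + 147.56) / 9 = 1336.11000 / 9 = 148.45667
Sum of squared deviations: (−2.31667)² + (−1.11667)² + (+0.71333)² + (−0.68667)² + (−2.61667)² + (+8.66333)² + (−1.02667)² + (−0.71667)² + (−0.89667)² = 91.86620
Variance = 91.86620 / 8 = 11.48328
SE* = √11.48328

SE* = 3.3887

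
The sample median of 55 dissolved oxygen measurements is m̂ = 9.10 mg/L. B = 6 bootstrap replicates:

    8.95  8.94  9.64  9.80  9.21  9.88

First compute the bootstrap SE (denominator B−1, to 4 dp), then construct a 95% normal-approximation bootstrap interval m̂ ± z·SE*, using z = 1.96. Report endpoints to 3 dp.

(8.269, 9.931)

Mean of replicates = 9.4033; sum of squared deviations = 0.8981; SE* = √(0.8981/5) = 0.4238
Margin = 1.96 × 0.4238 = 0.8306
Interval: 9.10 ± 0.8306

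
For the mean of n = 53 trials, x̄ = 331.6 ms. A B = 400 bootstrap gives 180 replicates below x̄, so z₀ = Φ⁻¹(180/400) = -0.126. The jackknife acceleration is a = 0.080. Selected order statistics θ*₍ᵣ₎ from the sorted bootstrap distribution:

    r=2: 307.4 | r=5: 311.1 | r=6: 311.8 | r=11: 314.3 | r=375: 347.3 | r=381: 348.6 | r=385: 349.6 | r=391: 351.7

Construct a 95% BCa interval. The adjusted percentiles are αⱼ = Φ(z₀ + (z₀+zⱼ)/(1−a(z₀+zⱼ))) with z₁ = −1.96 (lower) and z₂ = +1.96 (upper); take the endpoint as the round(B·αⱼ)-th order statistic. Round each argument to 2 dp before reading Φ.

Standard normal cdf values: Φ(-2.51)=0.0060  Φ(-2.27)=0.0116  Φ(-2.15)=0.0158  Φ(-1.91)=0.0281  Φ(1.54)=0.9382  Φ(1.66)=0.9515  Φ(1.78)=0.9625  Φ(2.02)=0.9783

Lower: z₀ + z₁ = -0.126 + (-1.960) = -2.086; 1 − a(z₀+z₁) = 1 − (0.080)(-2.086) = 1.1669; argument = -0.126 + (-2.086)/1.1669 = -1.9137 → -1.91.
α₁ = Φ(-1.91) = 0.0281; rank = round(400 × 0.0281) = 11; θ*₍11₎ = 314.3.
Upper: z₀ + z₂ = 1.834; 1 − a(z₀+z₂) = 0.8533; argument = 2.0234 → 2.02; α₂ = 0.9783; rank = 391; θ*₍391₎ = 351.7.

(314.3, 351.7)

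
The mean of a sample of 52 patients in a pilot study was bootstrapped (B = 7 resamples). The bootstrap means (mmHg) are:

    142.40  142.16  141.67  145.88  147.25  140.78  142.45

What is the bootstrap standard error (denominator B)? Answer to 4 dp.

SE* = 2.2059

Bootstrap SE is the standard deviation of the 7 replicate means.
Mean of replicates: (142.40 + 142.16 + 141.67 + 145.88 + 147.25 + 140.78 + 142.45) / 7 = 1002.59000 / 7 = 143.22714
Sum of squared deviations: (−0.82714)² + (−1.06714)² + (−1.55714)² + (+2.65286)² + (+4.02286)² + (−2.44714)² + (−0.77714)² = 34.06114
Variance = 34.06114 / 7 = 4.86588
SE* = √4.86588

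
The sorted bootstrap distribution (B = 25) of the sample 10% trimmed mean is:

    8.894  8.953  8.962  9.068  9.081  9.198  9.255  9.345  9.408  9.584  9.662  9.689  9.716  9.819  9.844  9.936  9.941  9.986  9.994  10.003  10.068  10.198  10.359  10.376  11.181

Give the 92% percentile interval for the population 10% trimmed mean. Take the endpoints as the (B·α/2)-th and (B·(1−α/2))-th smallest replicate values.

(8.894, 10.376)

α = 0.08; lower rank = 25 × 0.040 = 1; upper rank = 25 × 0.960 = 24.
The 1st smallest replicate is 8.894; the 24th is 10.376.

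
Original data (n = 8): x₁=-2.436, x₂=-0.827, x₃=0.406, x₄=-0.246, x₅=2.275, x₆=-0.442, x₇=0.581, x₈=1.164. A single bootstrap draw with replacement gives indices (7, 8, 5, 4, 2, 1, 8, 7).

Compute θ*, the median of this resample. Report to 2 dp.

Resample values: 0.581, 1.164, 2.275, -0.246, -0.827, -2.436, 1.164, 0.581.
Sorted: -2.436, -0.827, -0.246, 0.581, 0.581, 1.164, 1.164, 2.275
Median = average of the two middle values = 0.58

θ* = 0.58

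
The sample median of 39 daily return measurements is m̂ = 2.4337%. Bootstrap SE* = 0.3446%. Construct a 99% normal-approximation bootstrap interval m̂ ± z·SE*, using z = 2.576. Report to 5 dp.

(1.54601, 3.32139)

Margin = 2.576 × 0.3446 = 0.887690
Interval: 2.4337 ± 0.887690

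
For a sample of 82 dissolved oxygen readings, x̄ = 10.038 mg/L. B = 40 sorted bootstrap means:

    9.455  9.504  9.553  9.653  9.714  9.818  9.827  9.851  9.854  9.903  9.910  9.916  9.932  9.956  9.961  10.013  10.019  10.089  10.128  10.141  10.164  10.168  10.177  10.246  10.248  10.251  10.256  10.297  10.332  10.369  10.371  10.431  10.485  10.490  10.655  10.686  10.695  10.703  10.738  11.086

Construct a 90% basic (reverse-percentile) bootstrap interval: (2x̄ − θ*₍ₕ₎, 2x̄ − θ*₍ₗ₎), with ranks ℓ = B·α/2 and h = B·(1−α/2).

Percentile endpoints at ranks 2 and 38: θ*₍2₎ = 9.504, θ*₍38₎ = 10.703.
Basic interval reflects these around x̄:
  lower = 2 × 10.038 − 10.703 = 9.373
  upper = 2 × 10.038 − 9.504 = 10.572

(9.373, 10.572)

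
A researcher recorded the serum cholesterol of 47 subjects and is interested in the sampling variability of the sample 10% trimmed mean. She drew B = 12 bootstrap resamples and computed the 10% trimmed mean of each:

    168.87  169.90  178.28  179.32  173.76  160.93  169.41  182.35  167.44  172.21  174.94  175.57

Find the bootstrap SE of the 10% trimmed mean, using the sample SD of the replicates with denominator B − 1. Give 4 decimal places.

SE* = 5.8946

Bootstrap SE is the standard deviation of the 12 replicate 10% trimmed means.
Mean of replicates: (168.87 + 169.90 + 178.28 + 179.32 + 173.76 + 160.93 + 169.41 + 182.35 + 167.44 + 172.21 + 174.94 + 175.57) / 12 = 2072.98000 / 12 = 172.74833
Sum of squared deviations: (−3.87833)² + (−2.84833)² + (+5.53167)² + (+6.57167)² + (+1.01167)² + (−11.81833)² + (−3.33833)² + (+9.60167)² + (−5.30833)² + (−0.53833)² + (+2.19167)² + (+2.82167)² = 382.20697
Variance = 382.20697 / 11 = 34.74609
SE* = √34.74609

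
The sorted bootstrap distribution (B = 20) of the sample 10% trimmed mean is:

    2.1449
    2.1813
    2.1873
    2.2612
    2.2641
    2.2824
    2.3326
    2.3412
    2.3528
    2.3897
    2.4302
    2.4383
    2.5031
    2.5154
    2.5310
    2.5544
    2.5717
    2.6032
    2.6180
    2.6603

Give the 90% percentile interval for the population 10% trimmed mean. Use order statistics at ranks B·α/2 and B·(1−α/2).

(2.1449, 2.6180)

α = 0.10; lower rank = 20 × 0.050 = 1; upper rank = 20 × 0.950 = 19.
The 1st smallest replicate is 2.1449; the 19th is 2.6180.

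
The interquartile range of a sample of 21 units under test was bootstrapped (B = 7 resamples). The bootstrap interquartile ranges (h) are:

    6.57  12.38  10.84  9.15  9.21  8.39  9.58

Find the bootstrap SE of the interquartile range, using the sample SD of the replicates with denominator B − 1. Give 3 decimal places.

Bootstrap SE is the standard deviation of the 7 replicate interquartile ranges.
Mean of replicates: (6.57 + 12.38 + 10.84 + 9.15 + 9.21 + 8.39 + 9.58) / 7 = 66.1200 / 7 = 9.4457
Sum of squared deviations: (−2.8757)² + (+2.9343)² + (+1.3943)² + (−0.2957)² + (−0.2357)² + (−1.0557)² + (+0.1343)² = 20.0994
Variance = 20.0994 / 6 = 3.3499
SE* = √3.3499

SE* = 1.830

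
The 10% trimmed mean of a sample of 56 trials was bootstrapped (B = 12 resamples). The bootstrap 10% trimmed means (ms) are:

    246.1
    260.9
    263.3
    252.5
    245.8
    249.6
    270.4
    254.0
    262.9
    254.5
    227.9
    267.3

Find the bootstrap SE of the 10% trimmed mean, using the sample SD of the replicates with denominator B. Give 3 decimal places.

Bootstrap SE is the standard deviation of the 12 replicate 10% trimmed means.
Mean of replicates: (246.1 + 260.9 + 263.3 + 252.5 + 245.8 + 249.6 + 270.4 + 254.0 + 262.9 + 254.5 + 227.9 + 267.3) / 12 = 3055.2000 / 12 = 254.6000
Sum of squared deviations: (−8.5000)² + (+6.3000)² + (+8.7000)² + (−2.1000)² + (−8.8000)² + (−5.0000)² + (+15.8000)² + (−0.6000)² + (+8.3000)² + (−0.1000)² + (−26.7000)² + (+12.7000)² = 1487.5600
Variance = 1487.5600 / 12 = 123.9633
SE* = √123.9633

SE* = 11.134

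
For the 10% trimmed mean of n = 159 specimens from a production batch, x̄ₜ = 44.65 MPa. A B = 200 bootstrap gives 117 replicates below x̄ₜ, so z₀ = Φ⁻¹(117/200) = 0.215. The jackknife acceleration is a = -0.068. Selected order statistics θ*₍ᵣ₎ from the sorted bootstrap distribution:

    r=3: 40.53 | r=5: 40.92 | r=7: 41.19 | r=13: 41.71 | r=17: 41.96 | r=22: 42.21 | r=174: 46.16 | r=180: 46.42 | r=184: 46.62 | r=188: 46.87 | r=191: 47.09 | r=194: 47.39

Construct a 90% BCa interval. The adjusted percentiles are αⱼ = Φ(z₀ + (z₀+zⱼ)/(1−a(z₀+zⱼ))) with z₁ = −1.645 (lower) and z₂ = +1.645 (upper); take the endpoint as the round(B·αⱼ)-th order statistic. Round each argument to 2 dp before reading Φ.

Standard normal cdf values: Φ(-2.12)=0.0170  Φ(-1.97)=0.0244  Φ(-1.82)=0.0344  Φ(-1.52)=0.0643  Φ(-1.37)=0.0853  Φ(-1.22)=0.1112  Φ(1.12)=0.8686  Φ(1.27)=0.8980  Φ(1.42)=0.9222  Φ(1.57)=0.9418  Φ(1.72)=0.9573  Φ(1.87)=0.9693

(41.96, 47.39)

Lower: z₀ + z₁ = 0.215 + (-1.645) = -1.430; 1 − a(z₀+z₁) = 1 − (-0.068)(-1.430) = 0.9028; argument = 0.215 + (-1.430)/0.9028 = -1.3690 → -1.37.
α₁ = Φ(-1.37) = 0.0853; rank = round(200 × 0.0853) = 17; θ*₍17₎ = 41.96.
Upper: z₀ + z₂ = 1.860; 1 − a(z₀+z₂) = 1.1265; argument = 1.8662 → 1.87; α₂ = 0.9693; rank = 194; θ*₍194₎ = 47.39.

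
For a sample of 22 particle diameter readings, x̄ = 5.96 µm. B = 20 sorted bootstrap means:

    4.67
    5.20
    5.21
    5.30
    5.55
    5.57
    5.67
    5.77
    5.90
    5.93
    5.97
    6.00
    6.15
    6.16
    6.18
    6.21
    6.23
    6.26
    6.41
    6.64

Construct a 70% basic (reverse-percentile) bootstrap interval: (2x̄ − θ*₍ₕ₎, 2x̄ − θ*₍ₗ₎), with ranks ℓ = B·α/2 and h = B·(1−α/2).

Percentile endpoints at ranks 3 and 17: θ*₍3₎ = 5.21, θ*₍17₎ = 6.23.
Basic interval reflects these around x̄:
  lower = 2 × 5.96 − 6.23 = 5.69
  upper = 2 × 5.96 − 5.21 = 6.71

(5.69, 6.71)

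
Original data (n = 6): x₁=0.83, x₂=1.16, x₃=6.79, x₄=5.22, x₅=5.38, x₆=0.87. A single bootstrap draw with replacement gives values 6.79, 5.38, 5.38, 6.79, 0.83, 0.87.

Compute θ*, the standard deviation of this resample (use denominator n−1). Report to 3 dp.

Mean = 4.3400; sum of squared deviations = 38.5292
s² = 38.5292 / 5 = 7.7058
s = √7.7058 = 2.776

θ* = 2.776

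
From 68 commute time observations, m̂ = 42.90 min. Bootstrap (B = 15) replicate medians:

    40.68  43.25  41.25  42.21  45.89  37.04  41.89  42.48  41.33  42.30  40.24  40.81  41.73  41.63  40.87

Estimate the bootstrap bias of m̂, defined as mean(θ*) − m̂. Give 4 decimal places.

mean(θ*) = (40.68 + 43.25 + 41.25 + 42.21 + 45.89 + 37.04 + 41.89 + 42.48 + 41.33 + 42.30 + 40.24 + 40.81 + 41.73 + 41.63 + 40.87) / 15 = 41.57333
bias = 41.57333 − 42.90

bias = −1.3267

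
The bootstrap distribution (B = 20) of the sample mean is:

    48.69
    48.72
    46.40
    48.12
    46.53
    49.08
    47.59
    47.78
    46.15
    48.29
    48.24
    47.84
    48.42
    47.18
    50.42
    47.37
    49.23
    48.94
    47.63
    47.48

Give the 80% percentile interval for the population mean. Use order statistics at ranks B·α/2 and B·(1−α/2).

(46.40, 49.08)

Sorted replicates: 46.15, 46.40, 46.53, 47.18, 47.37, 47.48, 47.59, 47.63, 47.78, 47.84, 48.12, 48.24, 48.29, 48.42, 48.69, 48.72, 48.94, 49.08, 49.23, 50.42
α = 0.20; lower rank = 20 × 0.100 = 2; upper rank = 20 × 0.900 = 18.
The 2nd smallest replicate is 46.40; the 18th is 49.08.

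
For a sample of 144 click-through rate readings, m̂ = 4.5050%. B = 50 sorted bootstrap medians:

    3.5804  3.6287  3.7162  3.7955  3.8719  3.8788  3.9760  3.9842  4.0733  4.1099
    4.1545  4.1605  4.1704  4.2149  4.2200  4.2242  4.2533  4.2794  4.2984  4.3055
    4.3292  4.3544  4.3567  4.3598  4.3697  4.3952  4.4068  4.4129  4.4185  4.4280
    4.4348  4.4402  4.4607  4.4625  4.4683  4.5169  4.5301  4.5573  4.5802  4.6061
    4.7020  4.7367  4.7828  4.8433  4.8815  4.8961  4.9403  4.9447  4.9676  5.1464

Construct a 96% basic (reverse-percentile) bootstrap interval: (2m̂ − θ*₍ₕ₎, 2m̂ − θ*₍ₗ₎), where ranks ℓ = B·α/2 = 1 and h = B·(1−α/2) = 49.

Percentile endpoints at ranks 1 and 49: θ*₍1₎ = 3.5804, θ*₍49₎ = 4.9676.
Basic interval reflects these around m̂:
  lower = 2 × 4.5050 − 4.9676 = 4.0424
  upper = 2 × 4.5050 − 3.5804 = 5.4296

(4.0424, 5.4296)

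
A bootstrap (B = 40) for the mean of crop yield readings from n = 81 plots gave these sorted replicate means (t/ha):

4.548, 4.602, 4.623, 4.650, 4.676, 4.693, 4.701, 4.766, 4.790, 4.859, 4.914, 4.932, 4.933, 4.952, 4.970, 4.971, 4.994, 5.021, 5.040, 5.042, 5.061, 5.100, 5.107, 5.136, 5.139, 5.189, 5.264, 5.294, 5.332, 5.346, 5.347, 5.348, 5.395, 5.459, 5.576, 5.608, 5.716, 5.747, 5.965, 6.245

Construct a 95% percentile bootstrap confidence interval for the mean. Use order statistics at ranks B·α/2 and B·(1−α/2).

(4.548, 5.965)

α = 0.05; lower rank = 40 × 0.025 = 1; upper rank = 40 × 0.975 = 39.
The 1st smallest replicate is 4.548; the 39th is 5.965.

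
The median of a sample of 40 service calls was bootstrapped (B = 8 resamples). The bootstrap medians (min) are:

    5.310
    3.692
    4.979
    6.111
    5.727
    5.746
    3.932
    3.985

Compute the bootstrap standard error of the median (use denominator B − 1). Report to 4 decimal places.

SE* = 0.9460

Bootstrap SE is the standard deviation of the 8 replicate medians.
Mean of replicates: (5.310 + 3.692 + 4.979 + 6.111 + 5.727 + 5.746 + 3.932 + 3.985) / 8 = 39.48200 / 8 = 4.93525
Sum of squared deviations: (+0.37475)² + (−1.24325)² + (+0.04375)² + (+1.17575)² + (+0.79175)² + (+0.81075)² + (−1.00325)² + (−0.95025)² = 6.26408
Variance = 6.26408 / 7 = 0.89487
SE* = √0.89487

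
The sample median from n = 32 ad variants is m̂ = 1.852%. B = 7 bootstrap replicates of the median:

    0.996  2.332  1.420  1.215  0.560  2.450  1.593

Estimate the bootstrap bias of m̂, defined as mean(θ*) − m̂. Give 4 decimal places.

bias = −0.3426

mean(θ*) = (0.996 + 2.332 + 1.420 + 1.215 + 0.560 + 2.450 + 1.593) / 7 = 1.50943
bias = 1.50943 − 1.852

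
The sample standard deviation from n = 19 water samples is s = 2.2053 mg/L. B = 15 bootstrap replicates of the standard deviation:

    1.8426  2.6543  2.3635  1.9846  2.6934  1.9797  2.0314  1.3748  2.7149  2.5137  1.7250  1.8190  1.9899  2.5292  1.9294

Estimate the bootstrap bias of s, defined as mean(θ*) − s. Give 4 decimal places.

mean(θ*) = (1.8426 + 2.6543 + 2.3635 + 1.9846 + 2.6934 + 1.9797 + 2.0314 + 1.3748 + 2.7149 + 2.5137 + 1.7250 + 1.8190 + 1.9899 + 2.5292 + 1.9294) / 15 = 2.14303
bias = 2.14303 − 2.2053

bias = −0.0623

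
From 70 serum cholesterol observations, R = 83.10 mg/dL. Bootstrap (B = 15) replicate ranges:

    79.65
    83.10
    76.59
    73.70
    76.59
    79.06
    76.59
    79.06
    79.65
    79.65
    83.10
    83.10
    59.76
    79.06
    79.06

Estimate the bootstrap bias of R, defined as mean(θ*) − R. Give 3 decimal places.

mean(θ*) = (79.65 + 83.10 + 76.59 + 73.70 + 76.59 + 79.06 + 76.59 + 79.06 + 79.65 + 79.65 + 83.10 + 83.10 + 59.76 + 79.06 + 79.06) / 15 = 77.8480
bias = 77.8480 − 83.10

bias = −5.252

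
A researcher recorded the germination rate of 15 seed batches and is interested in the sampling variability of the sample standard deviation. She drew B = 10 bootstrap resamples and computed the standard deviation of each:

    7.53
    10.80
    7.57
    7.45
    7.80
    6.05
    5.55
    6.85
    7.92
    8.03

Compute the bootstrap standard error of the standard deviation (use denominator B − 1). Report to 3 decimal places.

Bootstrap SE is the standard deviation of the 10 replicate standard deviations.
Mean of replicates: (7.53 + 10.80 + 7.57 + 7.45 + 7.80 + 6.05 + 5.55 + 6.85 + 7.92 + 8.03) / 10 = 75.5500 / 10 = 7.5550
Sum of squared deviations: (−0.0250)² + (+3.2450)² + (+0.0150)² + (−0.1050)² + (+0.2450)² + (−1.5050)² + (−2.0050)² + (−0.7050)² + (+0.3650)² + (+0.4750)² = 17.7429
Variance = 17.7429 / 9 = 1.9714
SE* = √1.9714

SE* = 1.404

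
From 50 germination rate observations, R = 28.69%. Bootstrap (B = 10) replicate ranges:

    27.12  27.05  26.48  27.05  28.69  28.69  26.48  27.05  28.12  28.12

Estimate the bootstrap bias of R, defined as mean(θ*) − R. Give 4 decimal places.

mean(θ*) = (27.12 + 27.05 + 26.48 + 27.05 + 28.69 + 28.69 + 26.48 + 27.05 + 28.12 + 28.12) / 10 = 27.48500
bias = 27.48500 − 28.69

bias = −1.2050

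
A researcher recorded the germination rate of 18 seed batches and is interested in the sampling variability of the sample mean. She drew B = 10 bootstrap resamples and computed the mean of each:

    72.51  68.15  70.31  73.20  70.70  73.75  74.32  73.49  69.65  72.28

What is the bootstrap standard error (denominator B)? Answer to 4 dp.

SE* = 1.9252

Bootstrap SE is the standard deviation of the 10 replicate means.
Mean of replicates: (72.51 + 68.15 + 70.31 + 73.20 + 70.70 + 73.75 + 74.32 + 73.49 + 69.65 + 72.28) / 10 = 718.36000 / 10 = 71.83600
Sum of squared deviations: (+0.67400)² + (−3.68600)² + (−1.52600)² + (+1.36400)² + (−1.13600)² + (+1.91400)² + (+2.48400)² + (+1.65400)² + (−2.18600)² + (+0.44400)² = 37.06564
Variance = 37.06564 / 10 = 3.70656
SE* = √3.70656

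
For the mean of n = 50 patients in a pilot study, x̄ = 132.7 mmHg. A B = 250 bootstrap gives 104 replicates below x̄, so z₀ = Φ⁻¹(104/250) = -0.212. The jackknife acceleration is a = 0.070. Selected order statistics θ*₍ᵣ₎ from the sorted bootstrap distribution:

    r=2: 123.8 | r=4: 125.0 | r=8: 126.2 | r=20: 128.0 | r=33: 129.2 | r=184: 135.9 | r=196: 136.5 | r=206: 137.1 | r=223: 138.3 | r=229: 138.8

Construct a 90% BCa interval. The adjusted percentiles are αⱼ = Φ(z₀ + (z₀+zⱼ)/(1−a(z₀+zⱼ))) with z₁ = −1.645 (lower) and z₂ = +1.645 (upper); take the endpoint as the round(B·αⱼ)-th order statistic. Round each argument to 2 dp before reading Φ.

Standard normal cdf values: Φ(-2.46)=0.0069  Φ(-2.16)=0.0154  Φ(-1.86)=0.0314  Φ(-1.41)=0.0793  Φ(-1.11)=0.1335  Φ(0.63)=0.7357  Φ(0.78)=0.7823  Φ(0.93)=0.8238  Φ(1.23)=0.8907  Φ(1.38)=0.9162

Lower: z₀ + z₁ = -0.212 + (-1.645) = -1.857; 1 − a(z₀+z₁) = 1 − (0.070)(-1.857) = 1.1300; argument = -0.212 + (-1.857)/1.1300 = -1.8554 → -1.86.
α₁ = Φ(-1.86) = 0.0314; rank = round(250 × 0.0314) = 8; θ*₍8₎ = 126.2.
Upper: z₀ + z₂ = 1.433; 1 − a(z₀+z₂) = 0.8997; argument = 1.3808 → 1.38; α₂ = 0.9162; rank = 229; θ*₍229₎ = 138.8.

(126.2, 138.8)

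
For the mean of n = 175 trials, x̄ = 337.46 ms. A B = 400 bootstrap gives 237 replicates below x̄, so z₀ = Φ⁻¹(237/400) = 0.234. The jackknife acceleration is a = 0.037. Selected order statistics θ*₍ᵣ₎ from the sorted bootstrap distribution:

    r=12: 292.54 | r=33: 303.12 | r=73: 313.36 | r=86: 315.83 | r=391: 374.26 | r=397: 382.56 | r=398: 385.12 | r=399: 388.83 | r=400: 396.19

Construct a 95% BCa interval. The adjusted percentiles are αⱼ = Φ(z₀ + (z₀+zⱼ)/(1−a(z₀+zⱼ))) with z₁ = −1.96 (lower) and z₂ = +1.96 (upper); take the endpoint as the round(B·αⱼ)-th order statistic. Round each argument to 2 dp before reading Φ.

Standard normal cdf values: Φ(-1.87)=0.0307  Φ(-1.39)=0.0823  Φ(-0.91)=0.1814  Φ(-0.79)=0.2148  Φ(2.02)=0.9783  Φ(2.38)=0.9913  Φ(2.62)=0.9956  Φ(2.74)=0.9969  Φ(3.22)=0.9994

Lower: z₀ + z₁ = 0.234 + (-1.960) = -1.726; 1 − a(z₀+z₁) = 1 − (0.037)(-1.726) = 1.0639; argument = 0.234 + (-1.726)/1.0639 = -1.3884 → -1.39.
α₁ = Φ(-1.39) = 0.0823; rank = round(400 × 0.0823) = 33; θ*₍33₎ = 303.12.
Upper: z₀ + z₂ = 2.194; 1 − a(z₀+z₂) = 0.9188; argument = 2.6218 → 2.62; α₂ = 0.9956; rank = 398; θ*₍398₎ = 385.12.

(303.12, 385.12)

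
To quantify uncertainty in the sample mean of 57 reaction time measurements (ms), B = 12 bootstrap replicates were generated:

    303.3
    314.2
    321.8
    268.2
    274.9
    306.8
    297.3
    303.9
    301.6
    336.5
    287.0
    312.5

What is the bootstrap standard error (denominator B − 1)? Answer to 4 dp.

SE* = 19.0513

Bootstrap SE is the standard deviation of the 12 replicate means.
Mean of replicates: (303.3 + 314.2 + 321.8 + 268.2 + 274.9 + 306.8 + 297.3 + 303.9 + 301.6 + 336.5 + 287.0 + 312.5) / 12 = 3628.00000 / 12 = 302.33333
Sum of squared deviations: (+0.96667)² + (+11.86667)² + (+19.46667)² + (−34.13333)² + (−27.43333)² + (+4.46667)² + (−5.03333)² + (+1.56667)² + (−0.73333)² + (+34.16667)² + (−15.33333)² + (+10.16667)² = 3992.48667
Variance = 3992.48667 / 11 = 362.95333
SE* = √362.95333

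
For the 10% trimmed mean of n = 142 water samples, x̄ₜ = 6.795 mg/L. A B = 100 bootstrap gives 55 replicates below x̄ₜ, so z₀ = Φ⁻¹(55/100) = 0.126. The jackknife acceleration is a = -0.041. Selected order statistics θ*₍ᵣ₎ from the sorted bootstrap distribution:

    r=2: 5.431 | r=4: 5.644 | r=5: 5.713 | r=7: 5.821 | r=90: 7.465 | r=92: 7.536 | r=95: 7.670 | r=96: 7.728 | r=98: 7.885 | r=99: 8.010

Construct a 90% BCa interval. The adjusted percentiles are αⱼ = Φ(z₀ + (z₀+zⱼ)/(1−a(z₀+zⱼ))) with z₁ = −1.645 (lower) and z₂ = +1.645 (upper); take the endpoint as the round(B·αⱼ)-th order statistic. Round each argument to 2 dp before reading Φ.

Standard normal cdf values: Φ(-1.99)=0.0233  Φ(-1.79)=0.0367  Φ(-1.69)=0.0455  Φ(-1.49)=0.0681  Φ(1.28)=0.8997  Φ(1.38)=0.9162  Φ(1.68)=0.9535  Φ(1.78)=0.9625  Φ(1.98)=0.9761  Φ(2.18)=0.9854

(5.821, 7.728)

Lower: z₀ + z₁ = 0.126 + (-1.645) = -1.519; 1 − a(z₀+z₁) = 1 − (-0.041)(-1.519) = 0.9377; argument = 0.126 + (-1.519)/0.9377 = -1.4939 → -1.49.
α₁ = Φ(-1.49) = 0.0681; rank = round(100 × 0.0681) = 7; θ*₍7₎ = 5.821.
Upper: z₀ + z₂ = 1.771; 1 − a(z₀+z₂) = 1.0726; argument = 1.7771 → 1.78; α₂ = 0.9625; rank = 96; θ*₍96₎ = 7.728.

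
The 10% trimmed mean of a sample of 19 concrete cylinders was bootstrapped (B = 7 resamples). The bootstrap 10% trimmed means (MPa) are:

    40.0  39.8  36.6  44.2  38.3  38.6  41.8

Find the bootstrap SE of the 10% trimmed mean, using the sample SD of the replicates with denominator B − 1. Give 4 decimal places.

Bootstrap SE is the standard deviation of the 7 replicate 10% trimmed means.
Mean of replicates: (40.0 + 39.8 + 36.6 + 44.2 + 38.3 + 38.6 + 41.8) / 7 = 279.30000 / 7 = 39.90000
Sum of squared deviations: (+0.10000)² + (−0.10000)² + (−3.30000)² + (+4.30000)² + (−1.60000)² + (−1.30000)² + (+1.90000)² = 37.26000
Variance = 37.26000 / 6 = 6.21000
SE* = √6.21000

SE* = 2.4920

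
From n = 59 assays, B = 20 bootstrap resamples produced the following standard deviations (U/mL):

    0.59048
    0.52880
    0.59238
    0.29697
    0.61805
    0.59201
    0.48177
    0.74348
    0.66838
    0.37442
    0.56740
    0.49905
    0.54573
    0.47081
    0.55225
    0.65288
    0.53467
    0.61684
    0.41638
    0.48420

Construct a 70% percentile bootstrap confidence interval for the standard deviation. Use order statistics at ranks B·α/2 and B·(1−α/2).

Sorted replicates: 0.29697, 0.37442, 0.41638, 0.47081, 0.48177, 0.48420, 0.49905, 0.52880, 0.53467, 0.54573, 0.55225, 0.56740, 0.59048, 0.59201, 0.59238, 0.61684, 0.61805, 0.65288, 0.66838, 0.74348
α = 0.30; lower rank = 20 × 0.150 = 3; upper rank = 20 × 0.850 = 17.
The 3rd smallest replicate is 0.41638; the 17th is 0.61805.

(0.41638, 0.61805)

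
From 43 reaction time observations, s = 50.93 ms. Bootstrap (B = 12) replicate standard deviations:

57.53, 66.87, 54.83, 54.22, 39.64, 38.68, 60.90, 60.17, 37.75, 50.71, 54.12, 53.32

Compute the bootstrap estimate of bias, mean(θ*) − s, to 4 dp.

mean(θ*) = (57.53 + 66.87 + 54.83 + 54.22 + 39.64 + 38.68 + 60.90 + 60.17 + 37.75 + 50.71 + 54.12 + 53.32) / 12 = 52.39500
bias = 52.39500 − 50.93

bias = +1.4650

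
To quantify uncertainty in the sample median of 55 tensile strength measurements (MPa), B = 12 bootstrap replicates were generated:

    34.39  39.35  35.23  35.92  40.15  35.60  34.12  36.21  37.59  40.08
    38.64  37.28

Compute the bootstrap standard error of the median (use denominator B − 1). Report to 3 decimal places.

SE* = 2.132

Bootstrap SE is the standard deviation of the 12 replicate medians.
Mean of replicates: (34.39 + 39.35 + 35.23 + 35.92 + 40.15 + 35.60 + 34.12 + 36.21 + 37.59 + 40.08 + 38.64 + 37.28) / 12 = 444.5600 / 12 = 37.0467
Sum of squared deviations: (−2.6567)² + (+2.3033)² + (−1.8167)² + (−1.1267)² + (+3.1033)² + (−1.4467)² + (−2.9267)² + (−0.8367)² + (+0.5433)² + (+3.0333)² + (+1.5933)² + (+0.2333)² = 50.0113
Variance = 50.0113 / 11 = 4.5465
SE* = √4.5465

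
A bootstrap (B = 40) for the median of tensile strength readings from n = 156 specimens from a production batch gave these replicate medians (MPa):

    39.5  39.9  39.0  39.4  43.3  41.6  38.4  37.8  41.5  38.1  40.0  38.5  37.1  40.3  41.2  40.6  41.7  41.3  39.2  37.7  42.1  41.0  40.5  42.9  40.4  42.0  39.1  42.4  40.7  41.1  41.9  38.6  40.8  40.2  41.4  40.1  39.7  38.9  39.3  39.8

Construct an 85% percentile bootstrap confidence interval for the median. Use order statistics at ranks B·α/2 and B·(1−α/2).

Sorted replicates: 37.1, 37.7, 37.8, 38.1, 38.4, 38.5, 38.6, 38.9, 39.0, 39.1, 39.2, 39.3, 39.4, 39.5, 39.7, 39.8, 39.9, 40.0, 40.1, 40.2, 40.3, 40.4, 40.5, 40.6, 40.7, 40.8, 41.0, 41.1, 41.2, 41.3, 41.4, 41.5, 41.6, 41.7, 41.9, 42.0, 42.1, 42.4, 42.9, 43.3
α = 0.15; lower rank = 40 × 0.075 = 3; upper rank = 40 × 0.925 = 37.
The 3rd smallest replicate is 37.8; the 37th is 42.1.

(37.8, 42.1)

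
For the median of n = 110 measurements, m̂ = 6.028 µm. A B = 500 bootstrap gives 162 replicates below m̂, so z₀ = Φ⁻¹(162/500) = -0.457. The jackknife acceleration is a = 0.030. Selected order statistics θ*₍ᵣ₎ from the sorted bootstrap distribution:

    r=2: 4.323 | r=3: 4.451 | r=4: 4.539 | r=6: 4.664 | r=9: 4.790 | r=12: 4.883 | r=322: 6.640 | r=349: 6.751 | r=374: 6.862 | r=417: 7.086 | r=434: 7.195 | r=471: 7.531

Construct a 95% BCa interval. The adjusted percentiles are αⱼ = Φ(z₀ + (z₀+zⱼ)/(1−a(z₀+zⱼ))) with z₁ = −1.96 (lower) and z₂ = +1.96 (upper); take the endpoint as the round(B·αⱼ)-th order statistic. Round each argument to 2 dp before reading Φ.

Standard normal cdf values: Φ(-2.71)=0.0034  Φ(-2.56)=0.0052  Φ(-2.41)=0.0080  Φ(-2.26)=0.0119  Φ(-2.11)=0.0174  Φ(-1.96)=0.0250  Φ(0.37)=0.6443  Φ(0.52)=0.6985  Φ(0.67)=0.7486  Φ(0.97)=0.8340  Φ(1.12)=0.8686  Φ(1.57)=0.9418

Lower: z₀ + z₁ = -0.457 + (-1.960) = -2.417; 1 − a(z₀+z₁) = 1 − (0.030)(-2.417) = 1.0725; argument = -0.457 + (-2.417)/1.0725 = -2.7106 → -2.71.
α₁ = Φ(-2.71) = 0.0034; rank = round(500 × 0.0034) = 2; θ*₍2₎ = 4.323.
Upper: z₀ + z₂ = 1.503; 1 − a(z₀+z₂) = 0.9549; argument = 1.1170 → 1.12; α₂ = 0.8686; rank = 434; θ*₍434₎ = 7.195.

(4.323, 7.195)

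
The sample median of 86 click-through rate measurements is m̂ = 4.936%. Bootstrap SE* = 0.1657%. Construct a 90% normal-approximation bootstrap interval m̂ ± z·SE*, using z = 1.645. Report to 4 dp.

Margin = 1.645 × 0.1657 = 0.27258
Interval: 4.936 ± 0.27258

(4.6634, 5.2086)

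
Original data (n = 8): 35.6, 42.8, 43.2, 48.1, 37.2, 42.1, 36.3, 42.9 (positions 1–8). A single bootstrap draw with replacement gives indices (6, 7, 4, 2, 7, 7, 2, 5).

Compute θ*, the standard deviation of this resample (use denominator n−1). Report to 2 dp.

Resample values: 42.1, 36.3, 48.1, 42.8, 36.3, 36.3, 42.8, 37.2.
Mean = 40.2375; sum of squared deviations = 134.1588
s² = 134.1588 / 7 = 19.1655
s = √19.1655 = 4.38

θ* = 4.38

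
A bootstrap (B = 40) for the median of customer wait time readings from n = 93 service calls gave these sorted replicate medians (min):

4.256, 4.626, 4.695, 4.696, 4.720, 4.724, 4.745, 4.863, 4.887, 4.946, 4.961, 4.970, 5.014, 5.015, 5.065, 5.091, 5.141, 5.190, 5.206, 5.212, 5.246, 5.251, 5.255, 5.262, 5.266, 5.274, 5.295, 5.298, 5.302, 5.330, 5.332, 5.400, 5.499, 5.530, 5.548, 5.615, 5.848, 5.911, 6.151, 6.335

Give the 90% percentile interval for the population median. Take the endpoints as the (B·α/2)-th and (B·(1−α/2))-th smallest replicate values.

(4.626, 5.911)

α = 0.10; lower rank = 40 × 0.050 = 2; upper rank = 40 × 0.950 = 38.
The 2nd smallest replicate is 4.626; the 38th is 5.911.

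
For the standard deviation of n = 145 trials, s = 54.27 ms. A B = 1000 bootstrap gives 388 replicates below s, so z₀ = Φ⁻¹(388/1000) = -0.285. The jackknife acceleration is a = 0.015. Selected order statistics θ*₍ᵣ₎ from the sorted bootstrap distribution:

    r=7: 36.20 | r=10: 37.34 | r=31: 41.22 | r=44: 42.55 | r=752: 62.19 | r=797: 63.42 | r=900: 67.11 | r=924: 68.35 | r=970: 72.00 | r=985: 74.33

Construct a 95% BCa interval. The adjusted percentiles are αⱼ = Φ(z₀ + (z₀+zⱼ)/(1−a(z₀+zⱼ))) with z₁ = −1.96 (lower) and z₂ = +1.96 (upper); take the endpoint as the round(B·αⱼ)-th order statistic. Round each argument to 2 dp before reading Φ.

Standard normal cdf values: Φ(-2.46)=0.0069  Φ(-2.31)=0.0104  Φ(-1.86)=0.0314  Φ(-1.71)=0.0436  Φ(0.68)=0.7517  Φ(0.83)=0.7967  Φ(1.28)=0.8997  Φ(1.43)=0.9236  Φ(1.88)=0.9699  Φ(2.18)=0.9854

(36.20, 68.35)

Lower: z₀ + z₁ = -0.285 + (-1.960) = -2.245; 1 − a(z₀+z₁) = 1 − (0.015)(-2.245) = 1.0337; argument = -0.285 + (-2.245)/1.0337 = -2.4569 → -2.46.
α₁ = Φ(-2.46) = 0.0069; rank = round(1000 × 0.0069) = 7; θ*₍7₎ = 36.20.
Upper: z₀ + z₂ = 1.675; 1 − a(z₀+z₂) = 0.9749; argument = 1.4332 → 1.43; α₂ = 0.9236; rank = 924; θ*₍924₎ = 68.35.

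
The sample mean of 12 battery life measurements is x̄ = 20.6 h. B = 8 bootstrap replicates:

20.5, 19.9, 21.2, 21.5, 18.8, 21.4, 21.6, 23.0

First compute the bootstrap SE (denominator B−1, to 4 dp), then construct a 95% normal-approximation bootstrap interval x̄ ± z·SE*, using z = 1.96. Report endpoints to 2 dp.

(18.13, 23.07)

Mean of replicates = 20.9875; sum of squared deviations = 11.1088; SE* = √(11.1088/7) = 1.2597
Margin = 1.96 × 1.2597 = 2.469
Interval: 20.6 ± 2.469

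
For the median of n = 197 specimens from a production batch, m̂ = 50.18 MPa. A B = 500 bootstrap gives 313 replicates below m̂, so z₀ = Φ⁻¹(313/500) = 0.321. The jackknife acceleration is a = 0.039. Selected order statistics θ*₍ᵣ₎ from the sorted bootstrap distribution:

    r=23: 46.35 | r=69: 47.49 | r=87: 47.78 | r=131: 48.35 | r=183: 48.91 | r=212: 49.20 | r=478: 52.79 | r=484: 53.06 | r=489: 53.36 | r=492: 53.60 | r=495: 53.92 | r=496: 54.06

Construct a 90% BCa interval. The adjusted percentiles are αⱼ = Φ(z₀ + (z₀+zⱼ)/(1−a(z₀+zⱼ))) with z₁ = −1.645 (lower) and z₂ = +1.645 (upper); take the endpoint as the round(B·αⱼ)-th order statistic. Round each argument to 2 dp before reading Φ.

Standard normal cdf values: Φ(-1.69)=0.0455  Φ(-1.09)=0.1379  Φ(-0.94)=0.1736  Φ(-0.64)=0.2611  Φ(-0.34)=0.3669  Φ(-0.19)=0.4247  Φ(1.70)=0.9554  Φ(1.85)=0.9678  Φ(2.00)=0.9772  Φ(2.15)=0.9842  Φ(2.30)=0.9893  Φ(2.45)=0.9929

Lower: z₀ + z₁ = 0.321 + (-1.645) = -1.324; 1 − a(z₀+z₁) = 1 − (0.039)(-1.324) = 1.0516; argument = 0.321 + (-1.324)/1.0516 = -0.9380 → -0.94.
α₁ = Φ(-0.94) = 0.1736; rank = round(500 × 0.1736) = 87; θ*₍87₎ = 47.78.
Upper: z₀ + z₂ = 1.966; 1 − a(z₀+z₂) = 0.9233; argument = 2.4503 → 2.45; α₂ = 0.9929; rank = 496; θ*₍496₎ = 54.06.

(47.78, 54.06)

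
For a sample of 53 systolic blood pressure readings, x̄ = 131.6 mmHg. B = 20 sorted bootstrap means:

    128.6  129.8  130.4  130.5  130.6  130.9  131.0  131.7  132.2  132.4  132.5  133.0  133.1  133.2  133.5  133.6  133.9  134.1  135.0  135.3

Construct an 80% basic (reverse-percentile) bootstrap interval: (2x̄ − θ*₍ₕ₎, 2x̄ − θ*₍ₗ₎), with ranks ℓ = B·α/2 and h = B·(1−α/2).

(129.1, 133.4)

Percentile endpoints at ranks 2 and 18: θ*₍2₎ = 129.8, θ*₍18₎ = 134.1.
Basic interval reflects these around x̄:
  lower = 2 × 131.6 − 134.1 = 129.1
  upper = 2 × 131.6 − 129.8 = 133.4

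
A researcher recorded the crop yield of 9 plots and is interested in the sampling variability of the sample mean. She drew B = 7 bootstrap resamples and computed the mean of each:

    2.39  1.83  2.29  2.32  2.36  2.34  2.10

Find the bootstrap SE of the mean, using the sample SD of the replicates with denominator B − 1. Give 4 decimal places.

Bootstrap SE is the standard deviation of the 7 replicate means.
Mean of replicates: (2.39 + 1.83 + 2.29 + 2.32 + 2.36 + 2.34 + 2.10) / 7 = 15.63000 / 7 = 2.23286
Sum of squared deviations: (+0.15714)² + (−0.40286)² + (+0.05714)² + (+0.08714)² + (+0.12714)² + (+0.10714)² + (−0.13286)² = 0.24314
Variance = 0.24314 / 6 = 0.04052
SE* = √0.04052

SE* = 0.2013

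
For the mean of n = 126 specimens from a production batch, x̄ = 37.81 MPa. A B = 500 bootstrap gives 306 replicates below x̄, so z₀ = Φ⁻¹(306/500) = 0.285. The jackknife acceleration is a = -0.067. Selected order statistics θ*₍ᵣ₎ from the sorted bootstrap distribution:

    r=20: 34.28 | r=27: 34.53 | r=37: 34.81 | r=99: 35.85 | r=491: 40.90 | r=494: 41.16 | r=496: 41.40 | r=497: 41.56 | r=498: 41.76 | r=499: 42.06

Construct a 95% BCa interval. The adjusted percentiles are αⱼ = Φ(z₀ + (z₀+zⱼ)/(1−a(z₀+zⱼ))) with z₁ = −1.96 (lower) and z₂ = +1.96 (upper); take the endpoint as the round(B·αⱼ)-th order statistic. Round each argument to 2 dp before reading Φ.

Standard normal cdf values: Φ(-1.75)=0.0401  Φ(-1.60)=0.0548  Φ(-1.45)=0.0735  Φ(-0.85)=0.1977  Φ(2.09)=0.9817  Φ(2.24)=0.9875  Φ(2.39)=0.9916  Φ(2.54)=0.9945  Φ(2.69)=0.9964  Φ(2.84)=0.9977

Lower: z₀ + z₁ = 0.285 + (-1.960) = -1.675; 1 − a(z₀+z₁) = 1 − (-0.067)(-1.675) = 0.8878; argument = 0.285 + (-1.675)/0.8878 = -1.6017 → -1.60.
α₁ = Φ(-1.60) = 0.0548; rank = round(500 × 0.0548) = 27; θ*₍27₎ = 34.53.
Upper: z₀ + z₂ = 2.245; 1 − a(z₀+z₂) = 1.1504; argument = 2.2365 → 2.24; α₂ = 0.9875; rank = 494; θ*₍494₎ = 41.16.

(34.53, 41.16)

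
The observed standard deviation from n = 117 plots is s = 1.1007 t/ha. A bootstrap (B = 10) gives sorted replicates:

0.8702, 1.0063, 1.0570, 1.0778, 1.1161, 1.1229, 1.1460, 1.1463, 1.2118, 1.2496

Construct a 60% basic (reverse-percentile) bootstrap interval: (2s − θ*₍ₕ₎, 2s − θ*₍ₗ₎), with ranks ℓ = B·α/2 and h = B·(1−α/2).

(1.0551, 1.1951)

Percentile endpoints at ranks 2 and 8: θ*₍2₎ = 1.0063, θ*₍8₎ = 1.1463.
Basic interval reflects these around s:
  lower = 2 × 1.1007 − 1.1463 = 1.0551
  upper = 2 × 1.1007 − 1.0063 = 1.1951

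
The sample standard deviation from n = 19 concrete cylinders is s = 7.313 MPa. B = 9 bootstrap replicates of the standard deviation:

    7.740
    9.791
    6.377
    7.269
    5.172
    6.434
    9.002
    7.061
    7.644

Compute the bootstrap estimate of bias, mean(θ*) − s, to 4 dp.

mean(θ*) = (7.740 + 9.791 + 6.377 + 7.269 + 5.172 + 6.434 + 9.002 + 7.061 + 7.644) / 9 = 7.38778
bias = 7.38778 − 7.313

bias = +0.0748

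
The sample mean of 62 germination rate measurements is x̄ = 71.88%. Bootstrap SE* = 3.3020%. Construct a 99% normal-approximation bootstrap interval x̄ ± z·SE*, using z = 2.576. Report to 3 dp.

(63.374, 80.386)

Margin = 2.576 × 3.3020 = 8.5060
Interval: 71.88 ± 8.5060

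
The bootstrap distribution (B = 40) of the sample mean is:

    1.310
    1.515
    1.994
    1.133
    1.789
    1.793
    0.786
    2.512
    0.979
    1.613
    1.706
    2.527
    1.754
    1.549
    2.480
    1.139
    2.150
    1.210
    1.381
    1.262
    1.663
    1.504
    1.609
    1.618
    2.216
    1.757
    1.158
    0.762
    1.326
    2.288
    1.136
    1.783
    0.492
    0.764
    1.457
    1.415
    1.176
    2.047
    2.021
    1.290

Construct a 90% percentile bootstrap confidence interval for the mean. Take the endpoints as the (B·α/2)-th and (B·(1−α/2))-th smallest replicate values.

(0.762, 2.480)

Sorted replicates: 0.492, 0.762, 0.764, 0.786, 0.979, 1.133, 1.136, 1.139, 1.158, 1.176, 1.210, 1.262, 1.290, 1.310, 1.326, 1.381, 1.415, 1.457, 1.504, 1.515, 1.549, 1.609, 1.613, 1.618, 1.663, 1.706, 1.754, 1.757, 1.783, 1.789, 1.793, 1.994, 2.021, 2.047, 2.150, 2.216, 2.288, 2.480, 2.512, 2.527
α = 0.10; lower rank = 40 × 0.050 = 2; upper rank = 40 × 0.950 = 38.
The 2nd smallest replicate is 0.762; the 38th is 2.480.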